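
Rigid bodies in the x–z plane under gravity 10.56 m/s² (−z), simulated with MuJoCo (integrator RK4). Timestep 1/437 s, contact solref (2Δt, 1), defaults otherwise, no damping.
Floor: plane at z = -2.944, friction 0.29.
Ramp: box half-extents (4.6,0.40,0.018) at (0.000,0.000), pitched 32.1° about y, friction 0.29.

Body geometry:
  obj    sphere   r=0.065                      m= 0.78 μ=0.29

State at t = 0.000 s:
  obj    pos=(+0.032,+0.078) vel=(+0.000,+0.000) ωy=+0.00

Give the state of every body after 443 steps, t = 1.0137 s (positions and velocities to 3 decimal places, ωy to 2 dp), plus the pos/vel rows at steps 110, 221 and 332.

State at t = 1.0137 s:
  obj    pos=(+1.777,-1.017) vel=(+3.442,-2.159) ωy=+62.51

Key-timestep trajectory:
   step    t(s)  obj.x    obj.z    obj.vx   obj.vz 
    110  0.2517   +0.140  +0.010  +0.855  -0.536
    221  0.5057   +0.466  -0.195  +1.717  -1.077
    332  0.7597   +1.012  -0.537  +2.580  -1.618


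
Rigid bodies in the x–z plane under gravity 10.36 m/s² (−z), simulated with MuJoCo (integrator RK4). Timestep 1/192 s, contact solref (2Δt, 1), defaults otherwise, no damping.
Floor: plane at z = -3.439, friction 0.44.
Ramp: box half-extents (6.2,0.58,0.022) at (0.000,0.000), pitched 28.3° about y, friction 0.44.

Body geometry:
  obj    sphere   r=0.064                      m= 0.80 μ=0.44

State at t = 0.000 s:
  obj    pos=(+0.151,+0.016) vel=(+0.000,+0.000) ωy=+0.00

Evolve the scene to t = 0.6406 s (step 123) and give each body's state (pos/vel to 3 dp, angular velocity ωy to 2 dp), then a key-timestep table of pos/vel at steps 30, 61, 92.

State at t = 0.6406 s:
  obj    pos=(+0.785,-0.325) vel=(+1.979,-1.066) ωy=+35.11

Key-timestep trajectory:
   step    t(s)  obj.x    obj.z    obj.vx   obj.vz 
     30  0.1562   +0.189  -0.004  +0.483  -0.260
     61  0.3177   +0.307  -0.068  +0.982  -0.528
     92  0.4792   +0.506  -0.175  +1.480  -0.797


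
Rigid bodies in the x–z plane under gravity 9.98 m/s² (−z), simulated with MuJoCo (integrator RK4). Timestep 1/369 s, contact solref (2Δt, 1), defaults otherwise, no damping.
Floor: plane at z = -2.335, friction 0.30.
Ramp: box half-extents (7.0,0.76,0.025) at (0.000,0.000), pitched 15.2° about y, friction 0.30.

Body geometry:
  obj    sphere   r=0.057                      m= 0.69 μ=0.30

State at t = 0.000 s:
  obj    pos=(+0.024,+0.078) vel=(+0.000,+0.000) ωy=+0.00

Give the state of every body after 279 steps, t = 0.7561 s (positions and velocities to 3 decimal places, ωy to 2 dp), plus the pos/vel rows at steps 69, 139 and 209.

State at t = 0.7561 s:
  obj    pos=(+0.540,-0.062) vel=(+1.364,-0.371) ωy=+24.79

Key-timestep trajectory:
   step    t(s)  obj.x    obj.z    obj.vx   obj.vz 
     69  0.1870   +0.056  +0.070  +0.337  -0.092
    139  0.3767   +0.152  +0.044  +0.679  -0.185
    209  0.5664   +0.313  +0.000  +1.022  -0.278


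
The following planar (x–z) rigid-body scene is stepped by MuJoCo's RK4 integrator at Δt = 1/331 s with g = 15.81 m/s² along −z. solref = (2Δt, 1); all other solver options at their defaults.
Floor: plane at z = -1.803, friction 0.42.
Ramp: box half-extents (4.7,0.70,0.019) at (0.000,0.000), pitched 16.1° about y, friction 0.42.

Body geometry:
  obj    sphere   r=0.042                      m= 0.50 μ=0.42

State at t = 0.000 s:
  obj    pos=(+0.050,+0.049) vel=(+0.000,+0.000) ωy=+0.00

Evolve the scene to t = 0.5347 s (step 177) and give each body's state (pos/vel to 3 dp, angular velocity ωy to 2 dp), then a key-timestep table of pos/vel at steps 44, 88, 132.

State at t = 0.5347 s:
  obj    pos=(+0.480,-0.075) vel=(+1.609,-0.464) ωy=+39.87

Key-timestep trajectory:
   step    t(s)  obj.x    obj.z    obj.vx   obj.vz 
     44  0.1329   +0.077  +0.041  +0.400  -0.115
     88  0.2659   +0.156  +0.018  +0.800  -0.231
    132  0.3988   +0.289  -0.020  +1.200  -0.346


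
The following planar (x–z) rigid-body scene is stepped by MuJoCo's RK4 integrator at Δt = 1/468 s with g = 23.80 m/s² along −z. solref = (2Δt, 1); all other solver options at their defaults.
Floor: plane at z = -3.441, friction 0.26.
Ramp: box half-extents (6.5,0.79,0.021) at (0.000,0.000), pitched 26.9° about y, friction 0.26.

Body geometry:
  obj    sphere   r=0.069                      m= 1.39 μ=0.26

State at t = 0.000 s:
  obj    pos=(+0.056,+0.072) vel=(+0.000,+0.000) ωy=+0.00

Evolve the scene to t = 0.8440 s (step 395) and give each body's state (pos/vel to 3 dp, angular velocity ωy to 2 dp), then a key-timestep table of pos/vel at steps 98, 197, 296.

State at t = 0.8440 s:
  obj    pos=(+2.499,-1.167) vel=(+5.789,-2.937) ωy=+94.07

Key-timestep trajectory:
   step    t(s)  obj.x    obj.z    obj.vx   obj.vz 
     98  0.2094   +0.207  -0.004  +1.436  -0.729
    197  0.4209   +0.664  -0.236  +2.887  -1.465
    296  0.6325   +1.428  -0.624  +4.338  -2.201


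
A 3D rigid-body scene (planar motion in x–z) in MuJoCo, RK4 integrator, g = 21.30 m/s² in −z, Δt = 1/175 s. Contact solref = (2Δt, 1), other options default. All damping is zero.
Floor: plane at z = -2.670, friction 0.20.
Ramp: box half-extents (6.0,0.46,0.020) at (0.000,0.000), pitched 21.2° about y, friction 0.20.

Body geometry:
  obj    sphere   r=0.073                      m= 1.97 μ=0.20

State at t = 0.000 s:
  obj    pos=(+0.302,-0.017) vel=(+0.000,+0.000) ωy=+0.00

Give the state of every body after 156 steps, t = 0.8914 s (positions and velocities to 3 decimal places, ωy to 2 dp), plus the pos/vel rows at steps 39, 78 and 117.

State at t = 0.8914 s:
  obj    pos=(+2.340,-0.808) vel=(+4.573,-1.774) ωy=+67.17

Key-timestep trajectory:
   step    t(s)  obj.x    obj.z    obj.vx   obj.vz 
     39  0.2229   +0.429  -0.067  +1.143  -0.443
     78  0.4457   +0.812  -0.215  +2.286  -0.887
    117  0.6686   +1.449  -0.462  +3.430  -1.330


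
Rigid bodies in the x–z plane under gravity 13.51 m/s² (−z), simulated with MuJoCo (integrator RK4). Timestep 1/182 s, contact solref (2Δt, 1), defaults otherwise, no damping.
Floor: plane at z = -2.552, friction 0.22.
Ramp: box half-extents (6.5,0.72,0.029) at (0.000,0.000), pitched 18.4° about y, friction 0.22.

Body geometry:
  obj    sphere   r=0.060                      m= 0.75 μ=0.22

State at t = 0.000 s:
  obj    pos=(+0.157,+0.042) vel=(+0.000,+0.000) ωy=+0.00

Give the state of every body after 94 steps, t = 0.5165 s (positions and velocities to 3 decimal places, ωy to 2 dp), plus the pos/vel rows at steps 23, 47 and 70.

State at t = 0.5165 s:
  obj    pos=(+0.542,-0.087) vel=(+1.493,-0.497) ωy=+26.21

Key-timestep trajectory:
   step    t(s)  obj.x    obj.z    obj.vx   obj.vz 
     23  0.1264   +0.180  +0.034  +0.365  -0.121
     47  0.2582   +0.253  +0.010  +0.746  -0.248
     70  0.3846   +0.371  -0.030  +1.112  -0.370


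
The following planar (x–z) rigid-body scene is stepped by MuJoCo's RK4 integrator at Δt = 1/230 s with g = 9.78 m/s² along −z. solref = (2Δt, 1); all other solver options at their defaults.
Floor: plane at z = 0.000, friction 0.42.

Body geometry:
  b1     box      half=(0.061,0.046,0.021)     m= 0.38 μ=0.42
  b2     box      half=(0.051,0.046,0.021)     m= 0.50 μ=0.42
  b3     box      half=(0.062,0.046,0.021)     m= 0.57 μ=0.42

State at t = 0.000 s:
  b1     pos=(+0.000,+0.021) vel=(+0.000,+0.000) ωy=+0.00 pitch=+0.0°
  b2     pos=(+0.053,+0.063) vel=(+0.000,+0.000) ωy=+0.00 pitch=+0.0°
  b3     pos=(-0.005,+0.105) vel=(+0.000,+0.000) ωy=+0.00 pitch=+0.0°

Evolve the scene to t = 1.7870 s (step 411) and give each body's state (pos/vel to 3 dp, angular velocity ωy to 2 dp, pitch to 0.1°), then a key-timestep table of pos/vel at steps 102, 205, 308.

State at t = 1.7870 s:
  b1     pos=(+0.000,+0.021) vel=(+0.000,+0.000) ωy=+0.00 pitch=+0.0°
  b2     pos=(+0.054,+0.063) vel=(+0.000,+0.000) ωy=+0.00 pitch=+0.0°
  b3     pos=(-0.018,+0.095) vel=(-0.001,-0.001) ωy=+0.02 pitch=-35.5°

Key-timestep trajectory:
   step    t(s)  b1.x    b1.z    b1.vx   b1.vz   b2.x    b2.z    b2.vx   b2.vz   b3.x    b3.z    b3.vx   b3.vz 
    102  0.4435   +0.000  +0.021  +0.000  +0.000   +0.053  +0.063  +0.000  +0.000   -0.017  +0.096  -0.001  -0.001
    205  0.8913   +0.000  +0.021  +0.000  +0.000   +0.053  +0.063  +0.000  +0.000   -0.017  +0.096  -0.001  -0.001
    308  1.3391   +0.000  +0.021  +0.000  +0.000   +0.054  +0.063  +0.000  +0.000   -0.017  +0.095  -0.001  -0.001


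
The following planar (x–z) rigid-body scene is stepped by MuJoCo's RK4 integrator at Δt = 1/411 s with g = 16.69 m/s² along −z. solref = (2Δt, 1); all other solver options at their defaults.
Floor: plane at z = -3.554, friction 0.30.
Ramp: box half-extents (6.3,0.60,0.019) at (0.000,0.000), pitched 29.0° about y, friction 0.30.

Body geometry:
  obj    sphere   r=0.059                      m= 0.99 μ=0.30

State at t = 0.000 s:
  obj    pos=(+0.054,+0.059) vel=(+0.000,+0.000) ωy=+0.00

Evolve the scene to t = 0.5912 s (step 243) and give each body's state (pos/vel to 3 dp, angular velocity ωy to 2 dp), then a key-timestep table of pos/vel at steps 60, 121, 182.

State at t = 0.5912 s:
  obj    pos=(+0.938,-0.431) vel=(+2.989,-1.657) ωy=+57.91

Key-timestep trajectory:
   step    t(s)  obj.x    obj.z    obj.vx   obj.vz 
     60  0.1460   +0.108  +0.029  +0.738  -0.409
    121  0.2944   +0.273  -0.062  +1.488  -0.825
    182  0.4428   +0.550  -0.216  +2.239  -1.241


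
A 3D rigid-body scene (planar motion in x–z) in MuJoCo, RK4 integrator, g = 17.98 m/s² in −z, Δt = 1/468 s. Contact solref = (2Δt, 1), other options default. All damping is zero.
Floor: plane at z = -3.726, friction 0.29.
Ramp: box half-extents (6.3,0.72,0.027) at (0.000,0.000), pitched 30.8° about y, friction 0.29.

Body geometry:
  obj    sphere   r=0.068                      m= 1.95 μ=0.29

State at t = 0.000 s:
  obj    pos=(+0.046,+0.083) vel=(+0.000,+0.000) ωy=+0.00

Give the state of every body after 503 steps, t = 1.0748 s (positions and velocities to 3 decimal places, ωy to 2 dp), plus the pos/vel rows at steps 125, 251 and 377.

State at t = 1.0748 s:
  obj    pos=(+3.309,-1.862) vel=(+6.071,-3.619) ωy=+103.93

Key-timestep trajectory:
   step    t(s)  obj.x    obj.z    obj.vx   obj.vz 
    125  0.2671   +0.248  -0.037  +1.509  -0.899
    251  0.5363   +0.859  -0.401  +3.030  -1.806
    377  0.8056   +1.879  -1.009  +4.550  -2.713


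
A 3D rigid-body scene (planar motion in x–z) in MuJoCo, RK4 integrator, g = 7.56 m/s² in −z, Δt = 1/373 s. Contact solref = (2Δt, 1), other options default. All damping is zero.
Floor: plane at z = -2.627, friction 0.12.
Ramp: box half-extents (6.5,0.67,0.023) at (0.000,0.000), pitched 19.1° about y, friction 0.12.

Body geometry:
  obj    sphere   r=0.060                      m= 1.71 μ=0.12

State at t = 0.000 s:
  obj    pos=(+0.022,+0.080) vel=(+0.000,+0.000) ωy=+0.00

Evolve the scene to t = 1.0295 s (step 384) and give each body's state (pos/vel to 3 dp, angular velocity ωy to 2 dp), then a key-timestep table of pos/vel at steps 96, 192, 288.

State at t = 1.0295 s:
  obj    pos=(+0.907,-0.226) vel=(+1.719,-0.595) ωy=+30.31

Key-timestep trajectory:
   step    t(s)  obj.x    obj.z    obj.vx   obj.vz 
     96  0.2574   +0.077  +0.061  +0.430  -0.149
    192  0.5147   +0.243  +0.004  +0.860  -0.298
    288  0.7721   +0.520  -0.092  +1.289  -0.446


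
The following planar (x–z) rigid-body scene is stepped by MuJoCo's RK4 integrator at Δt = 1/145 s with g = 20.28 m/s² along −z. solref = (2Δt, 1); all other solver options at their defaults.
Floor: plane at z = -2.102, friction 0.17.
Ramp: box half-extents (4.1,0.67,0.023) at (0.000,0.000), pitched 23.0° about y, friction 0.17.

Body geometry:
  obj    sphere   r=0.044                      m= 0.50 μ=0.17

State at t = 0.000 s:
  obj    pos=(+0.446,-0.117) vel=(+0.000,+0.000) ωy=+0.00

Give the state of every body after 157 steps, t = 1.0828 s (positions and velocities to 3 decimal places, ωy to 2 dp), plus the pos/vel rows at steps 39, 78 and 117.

State at t = 1.0828 s:
  obj    pos=(+3.501,-1.413) vel=(+5.642,-2.395) ωy=+139.24

Key-timestep trajectory:
   step    t(s)  obj.x    obj.z    obj.vx   obj.vz 
     39  0.2690   +0.635  -0.197  +1.402  -0.595
     78  0.5379   +1.200  -0.437  +2.803  -1.190
    117  0.8069   +2.143  -0.837  +4.204  -1.785


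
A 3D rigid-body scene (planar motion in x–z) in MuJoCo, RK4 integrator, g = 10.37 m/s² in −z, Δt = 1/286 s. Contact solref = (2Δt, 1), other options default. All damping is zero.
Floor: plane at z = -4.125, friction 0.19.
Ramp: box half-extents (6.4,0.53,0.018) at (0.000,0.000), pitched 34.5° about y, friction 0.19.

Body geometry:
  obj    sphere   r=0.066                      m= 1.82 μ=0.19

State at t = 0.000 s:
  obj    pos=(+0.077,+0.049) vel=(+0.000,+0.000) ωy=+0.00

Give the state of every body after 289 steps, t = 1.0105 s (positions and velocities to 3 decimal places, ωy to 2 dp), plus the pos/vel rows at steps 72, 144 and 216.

State at t = 1.0105 s:
  obj    pos=(+1.865,-1.180) vel=(+3.538,-2.434) ωy=+62.13

Key-timestep trajectory:
   step    t(s)  obj.x    obj.z    obj.vx   obj.vz 
     72  0.2517   +0.188  -0.027  +0.883  -0.603
    144  0.5035   +0.521  -0.256  +1.762  -1.215
    216  0.7552   +1.076  -0.638  +2.647  -1.814


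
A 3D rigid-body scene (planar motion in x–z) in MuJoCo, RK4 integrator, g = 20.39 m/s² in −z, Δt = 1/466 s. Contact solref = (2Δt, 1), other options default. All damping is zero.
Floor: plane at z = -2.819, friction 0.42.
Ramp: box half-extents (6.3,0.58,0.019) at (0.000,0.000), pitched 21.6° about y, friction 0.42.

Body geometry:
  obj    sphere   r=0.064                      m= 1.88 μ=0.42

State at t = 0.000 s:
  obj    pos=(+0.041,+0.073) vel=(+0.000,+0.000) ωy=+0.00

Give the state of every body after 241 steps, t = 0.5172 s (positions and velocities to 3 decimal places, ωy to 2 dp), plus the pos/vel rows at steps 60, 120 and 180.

State at t = 0.5172 s:
  obj    pos=(+0.708,-0.191) vel=(+2.578,-1.021) ωy=+43.32

Key-timestep trajectory:
   step    t(s)  obj.x    obj.z    obj.vx   obj.vz 
     60  0.1288   +0.082  +0.057  +0.642  -0.254
    120  0.2575   +0.206  +0.008  +1.284  -0.508
    180  0.3863   +0.413  -0.074  +1.926  -0.762


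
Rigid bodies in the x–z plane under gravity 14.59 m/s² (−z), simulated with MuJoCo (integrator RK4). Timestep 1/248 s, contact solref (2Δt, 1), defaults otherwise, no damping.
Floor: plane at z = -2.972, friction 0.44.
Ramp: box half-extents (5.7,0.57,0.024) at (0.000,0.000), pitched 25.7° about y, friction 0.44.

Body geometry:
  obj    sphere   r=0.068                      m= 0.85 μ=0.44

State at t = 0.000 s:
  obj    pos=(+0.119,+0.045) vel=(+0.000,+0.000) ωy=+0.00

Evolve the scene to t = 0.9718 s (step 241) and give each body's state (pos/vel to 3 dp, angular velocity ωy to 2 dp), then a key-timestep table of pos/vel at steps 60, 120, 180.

State at t = 0.9718 s:
  obj    pos=(+2.042,-0.881) vel=(+3.957,-1.905) ωy=+64.58

Key-timestep trajectory:
   step    t(s)  obj.x    obj.z    obj.vx   obj.vz 
     60  0.2419   +0.238  -0.013  +0.985  -0.474
    120  0.4839   +0.596  -0.185  +1.971  -0.948
    180  0.7258   +1.192  -0.471  +2.956  -1.423


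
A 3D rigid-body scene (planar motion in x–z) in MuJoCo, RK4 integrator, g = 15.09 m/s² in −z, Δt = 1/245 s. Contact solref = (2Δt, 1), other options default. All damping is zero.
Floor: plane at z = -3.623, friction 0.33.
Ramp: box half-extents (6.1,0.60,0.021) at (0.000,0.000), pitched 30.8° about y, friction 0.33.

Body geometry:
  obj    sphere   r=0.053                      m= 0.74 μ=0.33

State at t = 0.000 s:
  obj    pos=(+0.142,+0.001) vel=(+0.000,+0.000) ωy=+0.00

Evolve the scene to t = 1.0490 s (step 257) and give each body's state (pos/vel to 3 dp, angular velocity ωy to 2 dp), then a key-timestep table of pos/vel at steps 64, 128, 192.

State at t = 1.0490 s:
  obj    pos=(+2.751,-1.554) vel=(+4.973,-2.964) ωy=+109.22

Key-timestep trajectory:
   step    t(s)  obj.x    obj.z    obj.vx   obj.vz 
     64  0.2612   +0.304  -0.095  +1.239  -0.738
    128  0.5224   +0.789  -0.384  +2.477  -1.477
    192  0.7837   +1.598  -0.866  +3.715  -2.215


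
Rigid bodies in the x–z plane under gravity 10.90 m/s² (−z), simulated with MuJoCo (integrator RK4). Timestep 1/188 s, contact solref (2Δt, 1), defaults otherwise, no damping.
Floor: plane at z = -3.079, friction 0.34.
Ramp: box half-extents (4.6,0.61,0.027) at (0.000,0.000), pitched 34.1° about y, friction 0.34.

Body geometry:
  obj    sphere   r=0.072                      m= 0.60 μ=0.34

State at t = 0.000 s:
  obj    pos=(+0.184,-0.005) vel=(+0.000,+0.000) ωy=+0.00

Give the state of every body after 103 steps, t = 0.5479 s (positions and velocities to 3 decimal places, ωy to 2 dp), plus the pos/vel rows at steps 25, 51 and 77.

State at t = 0.5479 s:
  obj    pos=(+0.727,-0.372) vel=(+1.981,-1.341) ωy=+33.20

Key-timestep trajectory:
   step    t(s)  obj.x    obj.z    obj.vx   obj.vz 
     25  0.1330   +0.216  -0.027  +0.481  -0.326
     51  0.2713   +0.317  -0.095  +0.981  -0.664
     77  0.4096   +0.487  -0.210  +1.481  -1.002


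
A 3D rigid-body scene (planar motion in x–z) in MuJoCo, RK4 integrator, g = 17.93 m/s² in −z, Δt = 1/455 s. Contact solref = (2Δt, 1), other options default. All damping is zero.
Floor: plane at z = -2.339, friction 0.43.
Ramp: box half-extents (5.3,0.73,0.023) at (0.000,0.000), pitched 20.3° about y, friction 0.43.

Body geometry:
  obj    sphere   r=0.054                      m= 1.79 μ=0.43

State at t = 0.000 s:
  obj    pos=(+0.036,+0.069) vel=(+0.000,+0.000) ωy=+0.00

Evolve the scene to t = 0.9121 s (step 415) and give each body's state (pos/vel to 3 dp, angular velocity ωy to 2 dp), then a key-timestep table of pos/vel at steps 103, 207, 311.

State at t = 0.9121 s:
  obj    pos=(+1.769,-0.572) vel=(+3.801,-1.406) ωy=+75.04

Key-timestep trajectory:
   step    t(s)  obj.x    obj.z    obj.vx   obj.vz 
    103  0.2264   +0.143  +0.029  +0.943  -0.349
    207  0.4549   +0.467  -0.091  +1.896  -0.701
    311  0.6835   +1.009  -0.291  +2.848  -1.054


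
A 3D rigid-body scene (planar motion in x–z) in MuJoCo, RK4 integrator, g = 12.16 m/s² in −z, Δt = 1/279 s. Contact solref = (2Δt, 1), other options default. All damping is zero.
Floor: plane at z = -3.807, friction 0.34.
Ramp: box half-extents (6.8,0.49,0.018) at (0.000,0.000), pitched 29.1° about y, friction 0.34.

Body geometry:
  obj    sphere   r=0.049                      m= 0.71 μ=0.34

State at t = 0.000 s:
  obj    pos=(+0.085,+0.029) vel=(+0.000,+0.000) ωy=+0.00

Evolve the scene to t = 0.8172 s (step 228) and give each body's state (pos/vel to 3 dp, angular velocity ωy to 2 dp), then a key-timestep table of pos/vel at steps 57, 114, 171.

State at t = 0.8172 s:
  obj    pos=(+1.318,-0.657) vel=(+3.016,-1.679) ωy=+70.44

Key-timestep trajectory:
   step    t(s)  obj.x    obj.z    obj.vx   obj.vz 
     57  0.2043   +0.162  -0.014  +0.754  -0.420
    114  0.4086   +0.393  -0.142  +1.508  -0.839
    171  0.6129   +0.778  -0.357  +2.262  -1.259


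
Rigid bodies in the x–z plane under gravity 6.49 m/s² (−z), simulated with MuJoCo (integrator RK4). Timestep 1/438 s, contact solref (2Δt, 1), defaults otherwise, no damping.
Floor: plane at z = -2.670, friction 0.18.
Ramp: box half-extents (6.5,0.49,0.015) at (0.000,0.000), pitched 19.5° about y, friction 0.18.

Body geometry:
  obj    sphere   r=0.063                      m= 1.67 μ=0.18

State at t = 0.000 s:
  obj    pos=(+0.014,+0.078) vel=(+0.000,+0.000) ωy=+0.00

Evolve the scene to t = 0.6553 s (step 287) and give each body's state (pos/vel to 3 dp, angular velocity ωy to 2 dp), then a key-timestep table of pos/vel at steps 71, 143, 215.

State at t = 0.6553 s:
  obj    pos=(+0.327,-0.033) vel=(+0.956,-0.338) ωy=+16.09

Key-timestep trajectory:
   step    t(s)  obj.x    obj.z    obj.vx   obj.vz 
     71  0.1621   +0.033  +0.071  +0.236  -0.084
    143  0.3265   +0.092  +0.050  +0.476  -0.169
    215  0.4909   +0.190  +0.016  +0.716  -0.254


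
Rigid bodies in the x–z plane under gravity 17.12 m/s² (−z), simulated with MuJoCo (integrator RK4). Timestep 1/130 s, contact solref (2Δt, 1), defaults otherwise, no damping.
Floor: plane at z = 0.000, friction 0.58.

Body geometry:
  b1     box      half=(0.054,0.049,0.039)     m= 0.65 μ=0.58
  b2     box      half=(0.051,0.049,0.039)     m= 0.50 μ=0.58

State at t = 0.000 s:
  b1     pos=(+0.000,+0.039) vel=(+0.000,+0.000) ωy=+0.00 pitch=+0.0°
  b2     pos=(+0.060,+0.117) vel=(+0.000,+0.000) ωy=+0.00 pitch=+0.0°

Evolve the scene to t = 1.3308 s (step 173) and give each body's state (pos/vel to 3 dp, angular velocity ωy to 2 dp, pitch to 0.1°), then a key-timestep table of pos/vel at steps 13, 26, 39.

State at t = 1.3308 s:
  b1     pos=(+0.000,+0.039) vel=(+0.000,+0.000) ωy=+0.00 pitch=+0.0°
  b2     pos=(+0.111,+0.051) vel=(+0.000,+0.000) ωy=+0.00 pitch=+90.0°

Key-timestep trajectory:
   step    t(s)  b1.x    b1.z    b1.vx   b1.vz   b2.x    b2.z    b2.vx   b2.vz 
     13  0.1000   +0.000  +0.039  -0.001  +0.001   +0.068  +0.115  +0.183  -0.064
     26  0.2000   +0.000  +0.039  +0.000  +0.000   +0.098  +0.077  +0.353  -1.009
     39  0.3000   +0.000  +0.039  +0.000  +0.000   +0.111  +0.050  -0.090  -0.015


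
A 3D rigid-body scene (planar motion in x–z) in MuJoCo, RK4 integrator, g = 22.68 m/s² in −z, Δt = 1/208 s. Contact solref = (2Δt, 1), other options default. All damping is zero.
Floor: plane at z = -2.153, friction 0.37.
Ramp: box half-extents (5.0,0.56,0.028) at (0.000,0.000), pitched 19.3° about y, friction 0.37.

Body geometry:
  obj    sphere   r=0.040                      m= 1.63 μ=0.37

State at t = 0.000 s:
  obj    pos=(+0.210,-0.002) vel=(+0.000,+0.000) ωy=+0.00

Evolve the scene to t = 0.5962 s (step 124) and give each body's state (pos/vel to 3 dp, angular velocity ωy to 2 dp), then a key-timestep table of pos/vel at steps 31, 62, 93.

State at t = 0.5962 s:
  obj    pos=(+1.108,-0.316) vel=(+3.012,-1.055) ωy=+79.78

Key-timestep trajectory:
   step    t(s)  obj.x    obj.z    obj.vx   obj.vz 
     31  0.1490   +0.266  -0.021  +0.753  -0.264
     62  0.2981   +0.435  -0.080  +1.506  -0.527
     93  0.4471   +0.715  -0.178  +2.259  -0.791


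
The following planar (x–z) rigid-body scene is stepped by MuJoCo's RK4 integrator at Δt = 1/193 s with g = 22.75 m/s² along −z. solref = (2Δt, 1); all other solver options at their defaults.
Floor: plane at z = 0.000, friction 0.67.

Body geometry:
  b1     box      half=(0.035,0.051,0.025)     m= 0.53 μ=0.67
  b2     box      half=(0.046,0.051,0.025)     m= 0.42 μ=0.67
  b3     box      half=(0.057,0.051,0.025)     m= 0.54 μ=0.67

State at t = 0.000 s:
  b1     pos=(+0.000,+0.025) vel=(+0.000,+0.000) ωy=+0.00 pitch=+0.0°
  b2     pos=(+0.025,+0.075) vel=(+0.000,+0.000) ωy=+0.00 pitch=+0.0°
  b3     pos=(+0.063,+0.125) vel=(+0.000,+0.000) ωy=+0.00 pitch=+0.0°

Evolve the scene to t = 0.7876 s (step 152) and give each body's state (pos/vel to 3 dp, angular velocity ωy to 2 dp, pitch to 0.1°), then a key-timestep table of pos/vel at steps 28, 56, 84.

State at t = 0.7876 s:
  b1     pos=(+0.000,+0.025) vel=(+0.000,+0.000) ωy=+0.00 pitch=+0.0°
  b2     pos=(+0.068,+0.046) vel=(+0.000,+0.000) ωy=+0.00 pitch=+90.0°
  b3     pos=(+0.237,+0.025) vel=(+0.000,+0.000) ωy=+0.00 pitch=+180.0°

Key-timestep trajectory:
   step    t(s)  b1.x    b1.z    b1.vx   b1.vz   b2.x    b2.z    b2.vx   b2.vz   b3.x    b3.z    b3.vx   b3.vz 
     28  0.1451   +0.000  +0.025  -0.001  +0.001   +0.046  +0.074  +0.352  -0.230   +0.110  +0.082  +0.576  -1.092
     56  0.2902   +0.000  +0.025  +0.000  +0.000   +0.080  +0.051  -0.072  -0.019   +0.170  +0.062  +0.210  +0.031
     84  0.4352   +0.000  +0.025  +0.000  +0.000   +0.070  +0.046  +0.104  +0.041   +0.206  +0.055  +0.464  -0.230


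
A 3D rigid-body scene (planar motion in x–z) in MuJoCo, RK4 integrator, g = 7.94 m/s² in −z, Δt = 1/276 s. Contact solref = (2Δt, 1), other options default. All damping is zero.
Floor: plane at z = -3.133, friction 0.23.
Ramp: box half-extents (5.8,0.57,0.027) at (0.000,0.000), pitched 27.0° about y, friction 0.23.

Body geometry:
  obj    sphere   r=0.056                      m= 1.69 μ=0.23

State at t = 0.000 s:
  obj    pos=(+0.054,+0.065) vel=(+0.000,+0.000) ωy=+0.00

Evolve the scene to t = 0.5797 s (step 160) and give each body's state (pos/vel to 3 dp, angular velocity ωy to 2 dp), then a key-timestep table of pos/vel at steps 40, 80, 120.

State at t = 0.5797 s:
  obj    pos=(+0.440,-0.131) vel=(+1.330,-0.678) ωy=+26.65

Key-timestep trajectory:
   step    t(s)  obj.x    obj.z    obj.vx   obj.vz 
     40  0.1449   +0.078  +0.053  +0.333  -0.169
     80  0.2899   +0.151  +0.016  +0.665  -0.339
    120  0.4348   +0.271  -0.045  +0.998  -0.508


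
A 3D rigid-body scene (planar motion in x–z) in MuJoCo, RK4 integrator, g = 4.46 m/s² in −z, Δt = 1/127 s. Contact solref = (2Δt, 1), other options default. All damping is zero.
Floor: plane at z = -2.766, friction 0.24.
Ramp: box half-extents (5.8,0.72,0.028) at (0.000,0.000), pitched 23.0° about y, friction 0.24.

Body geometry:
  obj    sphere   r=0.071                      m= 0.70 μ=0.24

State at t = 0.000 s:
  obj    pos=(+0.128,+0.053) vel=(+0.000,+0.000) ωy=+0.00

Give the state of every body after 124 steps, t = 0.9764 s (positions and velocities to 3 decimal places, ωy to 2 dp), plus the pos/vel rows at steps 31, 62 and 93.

State at t = 0.9764 s:
  obj    pos=(+0.674,-0.179) vel=(+1.119,-0.475) ωy=+17.11

Key-timestep trajectory:
   step    t(s)  obj.x    obj.z    obj.vx   obj.vz 
     31  0.2441   +0.162  +0.039  +0.280  -0.119
     62  0.4882   +0.265  -0.005  +0.559  -0.237
     93  0.7323   +0.435  -0.077  +0.839  -0.356


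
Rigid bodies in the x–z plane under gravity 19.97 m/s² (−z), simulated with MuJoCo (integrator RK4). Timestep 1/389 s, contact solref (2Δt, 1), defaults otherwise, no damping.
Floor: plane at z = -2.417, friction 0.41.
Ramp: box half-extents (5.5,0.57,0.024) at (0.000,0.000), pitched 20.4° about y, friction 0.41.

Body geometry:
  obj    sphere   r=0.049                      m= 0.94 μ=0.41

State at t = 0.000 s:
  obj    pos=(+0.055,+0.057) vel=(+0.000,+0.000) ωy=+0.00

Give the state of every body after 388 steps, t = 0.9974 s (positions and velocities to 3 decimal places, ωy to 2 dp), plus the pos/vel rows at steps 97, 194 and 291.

State at t = 0.9974 s:
  obj    pos=(+2.373,-0.805) vel=(+4.648,-1.729) ωy=+101.20

Key-timestep trajectory:
   step    t(s)  obj.x    obj.z    obj.vx   obj.vz 
     97  0.2494   +0.200  +0.003  +1.162  -0.432
    194  0.4987   +0.635  -0.158  +2.324  -0.864
    291  0.7481   +1.359  -0.428  +3.486  -1.297


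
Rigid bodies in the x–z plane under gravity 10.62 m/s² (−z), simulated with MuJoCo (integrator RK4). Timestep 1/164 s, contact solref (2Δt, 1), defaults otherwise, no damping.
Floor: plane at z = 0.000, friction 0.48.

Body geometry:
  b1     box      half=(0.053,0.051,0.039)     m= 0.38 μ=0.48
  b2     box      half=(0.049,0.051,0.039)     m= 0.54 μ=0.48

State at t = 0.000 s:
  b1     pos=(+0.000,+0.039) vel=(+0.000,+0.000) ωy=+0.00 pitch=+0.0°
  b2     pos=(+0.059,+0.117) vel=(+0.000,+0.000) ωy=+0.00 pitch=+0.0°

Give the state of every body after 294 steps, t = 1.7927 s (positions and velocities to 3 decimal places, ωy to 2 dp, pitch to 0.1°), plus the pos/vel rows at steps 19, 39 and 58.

State at t = 1.7927 s:
  b1     pos=(+0.000,+0.039) vel=(+0.000,+0.000) ωy=+0.00 pitch=+0.0°
  b2     pos=(+0.108,+0.049) vel=(+0.000,+0.000) ωy=+0.00 pitch=+90.0°

Key-timestep trajectory:
   step    t(s)  b1.x    b1.z    b1.vx   b1.vz   b2.x    b2.z    b2.vx   b2.vz 
     19  0.1159   +0.000  +0.039  +0.000  +0.000   +0.066  +0.115  +0.127  -0.060
     39  0.2378   +0.000  +0.039  +0.000  +0.000   +0.093  +0.087  +0.284  -0.651
     58  0.3537   +0.000  +0.039  +0.000  +0.000   +0.110  +0.050  -0.094  -0.056


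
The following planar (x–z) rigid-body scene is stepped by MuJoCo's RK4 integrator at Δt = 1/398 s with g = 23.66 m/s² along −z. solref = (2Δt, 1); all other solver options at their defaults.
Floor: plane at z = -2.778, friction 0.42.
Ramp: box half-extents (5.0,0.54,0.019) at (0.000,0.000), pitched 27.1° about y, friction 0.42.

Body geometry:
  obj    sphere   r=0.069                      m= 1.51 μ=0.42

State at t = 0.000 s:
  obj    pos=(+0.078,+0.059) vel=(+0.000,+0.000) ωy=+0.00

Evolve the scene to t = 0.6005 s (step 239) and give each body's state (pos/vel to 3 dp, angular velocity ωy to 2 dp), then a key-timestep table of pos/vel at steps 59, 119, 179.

State at t = 0.6005 s:
  obj    pos=(+1.314,-0.573) vel=(+4.116,-2.106) ωy=+66.99

Key-timestep trajectory:
   step    t(s)  obj.x    obj.z    obj.vx   obj.vz 
     59  0.1482   +0.153  +0.020  +1.016  -0.520
    119  0.2990   +0.384  -0.098  +2.049  -1.049
    179  0.4497   +0.771  -0.296  +3.082  -1.577


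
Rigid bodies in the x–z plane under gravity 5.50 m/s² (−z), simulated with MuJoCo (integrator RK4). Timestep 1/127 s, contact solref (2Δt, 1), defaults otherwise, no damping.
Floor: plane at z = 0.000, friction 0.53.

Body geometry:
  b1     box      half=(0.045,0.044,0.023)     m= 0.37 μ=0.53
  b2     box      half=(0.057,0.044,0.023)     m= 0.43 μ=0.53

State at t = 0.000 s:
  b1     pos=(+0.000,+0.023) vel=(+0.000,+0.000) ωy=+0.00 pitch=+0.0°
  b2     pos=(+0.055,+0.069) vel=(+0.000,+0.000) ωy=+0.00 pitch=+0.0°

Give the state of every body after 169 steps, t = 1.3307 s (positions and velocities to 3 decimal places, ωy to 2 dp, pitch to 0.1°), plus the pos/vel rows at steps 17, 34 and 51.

State at t = 1.3307 s:
  b1     pos=(-0.001,+0.023) vel=(+0.000,+0.000) ωy=+0.00 pitch=+0.0°
  b2     pos=(+0.067,+0.056) vel=(+0.000,+0.000) ωy=-0.01 pitch=+43.5°

Key-timestep trajectory:
   step    t(s)  b1.x    b1.z    b1.vx   b1.vz   b2.x    b2.z    b2.vx   b2.vz 
     17  0.1339   +0.000  +0.023  +0.000  +0.000   +0.061  +0.065  +0.092  -0.073
     34  0.2677   +0.000  +0.023  +0.000  +0.000   +0.073  +0.058  +0.040  +0.037
     51  0.4016   +0.000  +0.023  +0.000  +0.000   +0.069  +0.057  -0.120  -0.049


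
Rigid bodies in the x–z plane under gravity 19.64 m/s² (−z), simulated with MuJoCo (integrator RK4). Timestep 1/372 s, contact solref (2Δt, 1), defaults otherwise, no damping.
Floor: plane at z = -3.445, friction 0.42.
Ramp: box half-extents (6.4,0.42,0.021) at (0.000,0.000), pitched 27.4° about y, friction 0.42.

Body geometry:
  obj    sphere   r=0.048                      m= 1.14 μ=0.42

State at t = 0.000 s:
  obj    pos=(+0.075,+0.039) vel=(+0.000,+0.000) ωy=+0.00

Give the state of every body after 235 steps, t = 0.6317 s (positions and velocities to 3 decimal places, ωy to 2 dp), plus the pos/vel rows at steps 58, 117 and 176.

State at t = 0.6317 s:
  obj    pos=(+1.219,-0.554) vel=(+3.621,-1.877) ωy=+84.95

Key-timestep trajectory:
   step    t(s)  obj.x    obj.z    obj.vx   obj.vz 
     58  0.1559   +0.145  +0.003  +0.894  -0.463
    117  0.3145   +0.359  -0.108  +1.803  -0.934
    176  0.4731   +0.717  -0.294  +2.712  -1.406


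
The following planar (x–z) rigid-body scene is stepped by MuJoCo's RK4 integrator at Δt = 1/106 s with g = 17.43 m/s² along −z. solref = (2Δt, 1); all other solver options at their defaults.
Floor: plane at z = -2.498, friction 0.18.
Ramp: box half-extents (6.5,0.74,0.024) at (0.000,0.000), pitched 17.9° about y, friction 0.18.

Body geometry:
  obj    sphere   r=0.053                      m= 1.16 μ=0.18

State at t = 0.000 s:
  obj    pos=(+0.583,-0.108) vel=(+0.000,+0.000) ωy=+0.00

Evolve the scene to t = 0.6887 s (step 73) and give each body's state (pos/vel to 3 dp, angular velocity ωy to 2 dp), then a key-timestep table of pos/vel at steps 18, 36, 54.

State at t = 0.6887 s:
  obj    pos=(+1.447,-0.386) vel=(+2.508,-0.810) ωy=+49.70

Key-timestep trajectory:
   step    t(s)  obj.x    obj.z    obj.vx   obj.vz 
     18  0.1698   +0.636  -0.124  +0.619  -0.200
     36  0.3396   +0.793  -0.175  +1.237  -0.399
     54  0.5094   +1.056  -0.260  +1.855  -0.599


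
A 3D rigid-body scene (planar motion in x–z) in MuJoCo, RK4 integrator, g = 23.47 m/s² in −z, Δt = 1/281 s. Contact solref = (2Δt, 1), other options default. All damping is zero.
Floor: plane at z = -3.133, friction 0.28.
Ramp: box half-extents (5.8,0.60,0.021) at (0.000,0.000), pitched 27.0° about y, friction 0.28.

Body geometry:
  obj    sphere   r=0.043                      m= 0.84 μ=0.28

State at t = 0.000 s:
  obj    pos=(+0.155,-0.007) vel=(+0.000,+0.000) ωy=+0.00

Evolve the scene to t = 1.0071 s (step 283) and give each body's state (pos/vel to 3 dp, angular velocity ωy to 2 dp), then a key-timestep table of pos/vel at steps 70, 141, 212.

State at t = 1.0071 s:
  obj    pos=(+3.594,-1.760) vel=(+6.830,-3.480) ωy=+178.24

Key-timestep trajectory:
   step    t(s)  obj.x    obj.z    obj.vx   obj.vz 
     70  0.2491   +0.365  -0.114  +1.690  -0.861
    141  0.5018   +1.009  -0.442  +3.403  -1.734
    212  0.7544   +2.085  -0.991  +5.116  -2.607


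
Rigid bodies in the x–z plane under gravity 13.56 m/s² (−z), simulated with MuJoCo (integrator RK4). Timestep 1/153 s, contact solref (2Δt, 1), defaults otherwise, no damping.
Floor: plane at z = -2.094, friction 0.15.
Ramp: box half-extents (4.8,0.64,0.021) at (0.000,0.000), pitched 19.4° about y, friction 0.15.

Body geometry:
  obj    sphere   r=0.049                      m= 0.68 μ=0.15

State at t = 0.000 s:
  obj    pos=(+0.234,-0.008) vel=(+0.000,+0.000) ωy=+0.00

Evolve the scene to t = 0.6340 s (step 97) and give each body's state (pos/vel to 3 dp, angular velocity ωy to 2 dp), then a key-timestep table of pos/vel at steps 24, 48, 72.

State at t = 0.6340 s:
  obj    pos=(+0.844,-0.223) vel=(+1.924,-0.678) ωy=+41.60

Key-timestep trajectory:
   step    t(s)  obj.x    obj.z    obj.vx   obj.vz 
     24  0.1569   +0.271  -0.021  +0.476  -0.168
     48  0.3137   +0.383  -0.061  +0.952  -0.335
     72  0.4706   +0.570  -0.127  +1.428  -0.503


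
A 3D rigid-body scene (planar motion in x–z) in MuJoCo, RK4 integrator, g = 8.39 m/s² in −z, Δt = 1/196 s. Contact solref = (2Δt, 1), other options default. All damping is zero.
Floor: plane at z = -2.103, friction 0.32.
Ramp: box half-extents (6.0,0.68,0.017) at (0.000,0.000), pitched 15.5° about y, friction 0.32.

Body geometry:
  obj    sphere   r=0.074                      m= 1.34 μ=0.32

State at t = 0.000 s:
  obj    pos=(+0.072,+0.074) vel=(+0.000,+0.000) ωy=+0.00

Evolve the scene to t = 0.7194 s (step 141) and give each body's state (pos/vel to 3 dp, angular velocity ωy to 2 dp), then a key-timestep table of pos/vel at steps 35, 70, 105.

State at t = 0.7194 s:
  obj    pos=(+0.472,-0.036) vel=(+1.110,-0.308) ωy=+15.57

Key-timestep trajectory:
   step    t(s)  obj.x    obj.z    obj.vx   obj.vz 
     35  0.1786   +0.097  +0.068  +0.276  -0.076
     70  0.3571   +0.171  +0.047  +0.551  -0.153
    105  0.5357   +0.294  +0.013  +0.827  -0.229


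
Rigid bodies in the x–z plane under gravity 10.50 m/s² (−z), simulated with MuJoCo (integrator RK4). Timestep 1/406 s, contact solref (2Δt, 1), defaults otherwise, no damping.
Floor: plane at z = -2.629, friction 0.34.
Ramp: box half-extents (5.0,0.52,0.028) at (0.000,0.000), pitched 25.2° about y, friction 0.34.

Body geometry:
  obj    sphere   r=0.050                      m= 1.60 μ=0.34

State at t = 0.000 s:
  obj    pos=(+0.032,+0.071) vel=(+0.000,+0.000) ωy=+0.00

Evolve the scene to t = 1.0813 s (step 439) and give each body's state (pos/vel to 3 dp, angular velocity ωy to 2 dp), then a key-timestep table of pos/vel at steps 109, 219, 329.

State at t = 1.0813 s:
  obj    pos=(+1.721,-0.724) vel=(+3.124,-1.470) ωy=+69.05

Key-timestep trajectory:
   step    t(s)  obj.x    obj.z    obj.vx   obj.vz 
    109  0.2685   +0.136  +0.022  +0.776  -0.365
    219  0.5394   +0.452  -0.127  +1.559  -0.733
    329  0.8103   +0.981  -0.375  +2.341  -1.102


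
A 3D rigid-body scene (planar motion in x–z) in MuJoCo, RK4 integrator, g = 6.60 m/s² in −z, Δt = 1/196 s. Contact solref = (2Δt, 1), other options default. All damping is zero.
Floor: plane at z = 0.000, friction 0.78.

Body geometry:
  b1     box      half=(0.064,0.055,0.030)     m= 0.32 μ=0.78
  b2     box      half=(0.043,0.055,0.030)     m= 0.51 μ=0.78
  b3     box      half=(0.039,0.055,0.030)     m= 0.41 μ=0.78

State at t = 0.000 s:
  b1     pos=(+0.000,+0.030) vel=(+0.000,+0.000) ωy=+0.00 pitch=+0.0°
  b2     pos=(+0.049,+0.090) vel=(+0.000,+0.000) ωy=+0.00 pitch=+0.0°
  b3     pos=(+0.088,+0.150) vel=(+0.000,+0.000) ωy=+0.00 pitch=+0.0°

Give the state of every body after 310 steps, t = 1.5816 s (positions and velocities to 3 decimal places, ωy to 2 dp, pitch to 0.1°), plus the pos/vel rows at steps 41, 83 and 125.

State at t = 1.5816 s:
  b1     pos=(+0.000,+0.030) vel=(+0.000,+0.000) ωy=+0.00 pitch=+0.0°
  b2     pos=(+0.098,+0.043) vel=(+0.000,+0.000) ωy=+0.00 pitch=+90.0°
  b3     pos=(+0.253,+0.030) vel=(+0.000,+0.000) ωy=+0.00 pitch=+180.0°

Key-timestep trajectory:
   step    t(s)  b1.x    b1.z    b1.vx   b1.vz   b2.x    b2.z    b2.vx   b2.vz   b3.x    b3.z    b3.vx   b3.vz 
     41  0.2092   +0.000  +0.030  +0.000  +0.000   +0.052  +0.091  +0.039  +0.015   +0.098  +0.147  +0.108  -0.042
     83  0.4235   +0.000  +0.030  +0.000  +0.000   +0.076  +0.091  +0.217  -0.086   +0.148  +0.101  +0.333  -0.602
    125  0.6378   +0.000  +0.030  +0.000  +0.000   +0.097  +0.044  +0.027  -0.012   +0.217  +0.049  +0.248  -0.021


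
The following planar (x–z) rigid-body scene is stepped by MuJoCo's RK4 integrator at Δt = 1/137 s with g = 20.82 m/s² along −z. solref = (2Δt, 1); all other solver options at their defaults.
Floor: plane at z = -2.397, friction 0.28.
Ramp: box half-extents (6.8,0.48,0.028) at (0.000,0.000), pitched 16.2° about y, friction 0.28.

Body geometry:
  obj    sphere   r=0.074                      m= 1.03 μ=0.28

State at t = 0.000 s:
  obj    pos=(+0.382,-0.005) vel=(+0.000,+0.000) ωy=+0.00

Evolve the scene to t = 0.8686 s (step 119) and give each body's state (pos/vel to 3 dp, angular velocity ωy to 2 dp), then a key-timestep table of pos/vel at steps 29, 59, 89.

State at t = 0.8686 s:
  obj    pos=(+1.885,-0.442) vel=(+3.461,-1.005) ωy=+48.69

Key-timestep trajectory:
   step    t(s)  obj.x    obj.z    obj.vx   obj.vz 
     29  0.2117   +0.471  -0.031  +0.844  -0.245
     59  0.4307   +0.752  -0.112  +1.716  -0.499
     89  0.6496   +1.223  -0.249  +2.588  -0.752


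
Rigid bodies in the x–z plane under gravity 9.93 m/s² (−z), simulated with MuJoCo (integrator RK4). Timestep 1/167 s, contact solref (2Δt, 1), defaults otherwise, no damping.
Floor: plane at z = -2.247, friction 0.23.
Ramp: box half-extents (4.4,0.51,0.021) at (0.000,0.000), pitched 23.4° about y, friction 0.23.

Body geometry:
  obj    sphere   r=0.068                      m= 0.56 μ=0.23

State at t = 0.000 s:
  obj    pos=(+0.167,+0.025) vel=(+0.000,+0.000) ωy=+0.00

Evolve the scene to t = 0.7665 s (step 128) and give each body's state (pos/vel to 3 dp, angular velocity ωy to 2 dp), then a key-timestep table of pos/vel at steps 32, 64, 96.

State at t = 0.7665 s:
  obj    pos=(+0.926,-0.304) vel=(+1.982,-0.858) ωy=+31.74

Key-timestep trajectory:
   step    t(s)  obj.x    obj.z    obj.vx   obj.vz 
     32  0.1916   +0.214  +0.004  +0.496  -0.214
     64  0.3832   +0.357  -0.057  +0.991  -0.429
     96  0.5749   +0.594  -0.160  +1.486  -0.643


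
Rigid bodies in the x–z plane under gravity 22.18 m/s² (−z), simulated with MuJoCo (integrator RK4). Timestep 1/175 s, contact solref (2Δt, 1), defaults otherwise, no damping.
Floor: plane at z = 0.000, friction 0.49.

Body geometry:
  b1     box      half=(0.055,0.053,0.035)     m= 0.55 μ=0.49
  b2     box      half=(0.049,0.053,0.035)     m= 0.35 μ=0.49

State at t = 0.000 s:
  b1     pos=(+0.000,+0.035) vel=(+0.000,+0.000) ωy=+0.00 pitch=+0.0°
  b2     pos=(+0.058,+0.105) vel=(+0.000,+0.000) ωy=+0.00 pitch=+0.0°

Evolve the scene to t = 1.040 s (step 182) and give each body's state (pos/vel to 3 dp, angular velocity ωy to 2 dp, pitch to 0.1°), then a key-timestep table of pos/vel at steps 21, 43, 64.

State at t = 1.040 s:
  b1     pos=(+0.000,+0.035) vel=(+0.000,+0.000) ωy=+0.00 pitch=+0.0°
  b2     pos=(+0.105,+0.049) vel=(+0.000,+0.000) ωy=+0.00 pitch=+90.0°

Key-timestep trajectory:
   step    t(s)  b1.x    b1.z    b1.vx   b1.vz   b2.x    b2.z    b2.vx   b2.vz 
     21  0.1200   +0.000  +0.035  +0.000  +0.000   +0.068  +0.102  +0.215  -0.066
     43  0.2457   +0.000  +0.035  +0.000  +0.000   +0.114  +0.050  +0.192  +0.312
     64  0.3657   +0.000  +0.035  +0.000  +0.000   +0.103  +0.048  -0.202  +0.015
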